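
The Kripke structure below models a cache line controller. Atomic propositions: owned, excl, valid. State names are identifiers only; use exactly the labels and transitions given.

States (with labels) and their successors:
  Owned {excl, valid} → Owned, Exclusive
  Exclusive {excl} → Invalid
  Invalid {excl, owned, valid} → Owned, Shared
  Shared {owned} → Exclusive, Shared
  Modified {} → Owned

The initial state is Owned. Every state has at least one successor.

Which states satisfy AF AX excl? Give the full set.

States satisfying AX excl: {Owned, Exclusive, Modified}.
States satisfying AF AX excl: {Owned, Exclusive, Modified}.

{Owned, Exclusive, Modified}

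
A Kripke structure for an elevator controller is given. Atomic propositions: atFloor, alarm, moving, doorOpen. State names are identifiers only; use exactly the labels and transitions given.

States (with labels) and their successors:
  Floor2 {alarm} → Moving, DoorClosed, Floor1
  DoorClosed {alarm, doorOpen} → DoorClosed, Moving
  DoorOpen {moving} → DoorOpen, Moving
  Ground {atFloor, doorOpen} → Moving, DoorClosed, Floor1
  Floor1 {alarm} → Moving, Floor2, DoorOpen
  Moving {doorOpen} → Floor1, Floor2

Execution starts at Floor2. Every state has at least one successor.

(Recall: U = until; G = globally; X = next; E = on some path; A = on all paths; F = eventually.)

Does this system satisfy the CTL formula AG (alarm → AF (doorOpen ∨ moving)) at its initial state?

Violated

States satisfying alarm → AF (doorOpen ∨ moving): {DoorClosed, DoorOpen, Ground, Moving}.
States satisfying AG (alarm → AF (doorOpen ∨ moving)): ∅.
Floor1 is reachable from Floor2 and violates alarm → AF (doorOpen ∨ moving), so AG fails at Floor2.
Floor2 ∉ Sat(AG (alarm → AF (doorOpen ∨ moving))).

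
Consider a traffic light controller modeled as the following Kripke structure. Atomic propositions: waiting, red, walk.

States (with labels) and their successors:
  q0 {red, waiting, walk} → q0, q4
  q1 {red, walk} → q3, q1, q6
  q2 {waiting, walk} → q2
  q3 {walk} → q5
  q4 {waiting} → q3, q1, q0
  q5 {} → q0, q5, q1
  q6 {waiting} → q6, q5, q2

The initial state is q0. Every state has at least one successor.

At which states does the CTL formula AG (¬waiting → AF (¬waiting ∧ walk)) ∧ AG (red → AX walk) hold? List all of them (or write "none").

States satisfying ¬waiting → AF (¬waiting ∧ walk): {q0, q1, q2, q3, q4, q6}.
States satisfying AG (¬waiting → AF (¬waiting ∧ walk)): {q2}.
States satisfying red → AX walk: {q2, q3, q4, q5, q6}.
States satisfying AG (red → AX walk): {q2}.
States satisfying AG (¬waiting → AF (¬waiting ∧ walk)) ∧ AG (red → AX walk): {q2}.

{q2}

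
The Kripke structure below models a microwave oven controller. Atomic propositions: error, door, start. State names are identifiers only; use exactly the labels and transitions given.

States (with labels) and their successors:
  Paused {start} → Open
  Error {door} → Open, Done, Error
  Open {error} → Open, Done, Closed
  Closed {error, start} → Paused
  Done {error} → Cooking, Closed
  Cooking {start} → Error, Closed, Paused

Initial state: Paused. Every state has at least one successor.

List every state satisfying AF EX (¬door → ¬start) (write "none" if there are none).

{Paused, Error, Open, Closed, Done, Cooking}

States satisfying EX (¬door → ¬start): {Paused, Error, Open, Cooking}.
States satisfying AF EX (¬door → ¬start): {Paused, Error, Open, Closed, Done, Cooking}.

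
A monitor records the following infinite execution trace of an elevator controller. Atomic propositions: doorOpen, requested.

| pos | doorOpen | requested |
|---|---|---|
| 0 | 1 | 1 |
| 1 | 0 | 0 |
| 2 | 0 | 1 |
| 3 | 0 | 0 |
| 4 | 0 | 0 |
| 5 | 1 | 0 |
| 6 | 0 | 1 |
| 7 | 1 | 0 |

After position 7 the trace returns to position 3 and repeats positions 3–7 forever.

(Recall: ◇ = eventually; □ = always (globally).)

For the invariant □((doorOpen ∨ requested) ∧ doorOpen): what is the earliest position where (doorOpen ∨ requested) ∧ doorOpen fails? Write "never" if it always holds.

Check (doorOpen ∨ requested) ∧ doorOpen at each position in order: 0 ✓.
At position 1 the labels are {}, so (doorOpen ∨ requested) ∧ doorOpen is false there. This is the first violation.

1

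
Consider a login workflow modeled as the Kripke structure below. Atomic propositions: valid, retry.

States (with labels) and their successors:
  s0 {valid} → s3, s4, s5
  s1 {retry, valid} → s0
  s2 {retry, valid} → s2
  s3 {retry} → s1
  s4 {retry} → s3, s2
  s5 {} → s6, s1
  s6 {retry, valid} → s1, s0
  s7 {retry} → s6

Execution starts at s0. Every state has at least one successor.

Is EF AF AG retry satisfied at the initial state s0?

Satisfied

States satisfying AF AG retry: {s2}.
States satisfying EF AF AG retry: {s0, s1, s2, s3, s4, s5, s6, s7}.
Some path from s0 reaches a state where AF AG retry holds.
s0 ∈ Sat(EF AF AG retry).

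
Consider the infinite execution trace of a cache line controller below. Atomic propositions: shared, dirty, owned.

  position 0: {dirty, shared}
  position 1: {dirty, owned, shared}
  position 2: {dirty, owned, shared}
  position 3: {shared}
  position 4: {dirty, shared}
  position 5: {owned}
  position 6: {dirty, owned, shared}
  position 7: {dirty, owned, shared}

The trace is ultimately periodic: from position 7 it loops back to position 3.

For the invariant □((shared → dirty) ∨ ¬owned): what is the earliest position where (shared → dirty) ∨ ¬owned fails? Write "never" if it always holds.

never

(shared → dirty) ∨ ¬owned holds at every position 0..7, and those are all the positions the trace ever visits, so the invariant □((shared → dirty) ∨ ¬owned) is never violated.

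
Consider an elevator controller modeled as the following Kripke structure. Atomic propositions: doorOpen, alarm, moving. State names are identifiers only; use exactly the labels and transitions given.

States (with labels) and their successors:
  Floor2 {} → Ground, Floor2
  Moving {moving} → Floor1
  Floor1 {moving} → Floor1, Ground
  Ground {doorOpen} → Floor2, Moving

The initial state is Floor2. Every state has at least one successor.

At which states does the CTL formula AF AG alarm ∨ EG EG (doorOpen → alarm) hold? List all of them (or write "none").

States satisfying AG alarm: ∅.
States satisfying AF AG alarm: ∅.
States satisfying EG (doorOpen → alarm): {Floor2, Moving, Floor1}.
States satisfying EG EG (doorOpen → alarm): {Floor2, Moving, Floor1}.
States satisfying AF AG alarm ∨ EG EG (doorOpen → alarm): {Floor2, Moving, Floor1}.

{Floor2, Moving, Floor1}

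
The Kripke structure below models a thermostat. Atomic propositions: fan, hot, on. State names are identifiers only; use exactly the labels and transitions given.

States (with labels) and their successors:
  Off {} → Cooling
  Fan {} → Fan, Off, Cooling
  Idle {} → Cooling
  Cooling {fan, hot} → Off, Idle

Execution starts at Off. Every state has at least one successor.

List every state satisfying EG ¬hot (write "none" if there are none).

States satisfying ¬hot: {Off, Fan, Idle}.
States satisfying EG ¬hot: {Fan}.

{Fan}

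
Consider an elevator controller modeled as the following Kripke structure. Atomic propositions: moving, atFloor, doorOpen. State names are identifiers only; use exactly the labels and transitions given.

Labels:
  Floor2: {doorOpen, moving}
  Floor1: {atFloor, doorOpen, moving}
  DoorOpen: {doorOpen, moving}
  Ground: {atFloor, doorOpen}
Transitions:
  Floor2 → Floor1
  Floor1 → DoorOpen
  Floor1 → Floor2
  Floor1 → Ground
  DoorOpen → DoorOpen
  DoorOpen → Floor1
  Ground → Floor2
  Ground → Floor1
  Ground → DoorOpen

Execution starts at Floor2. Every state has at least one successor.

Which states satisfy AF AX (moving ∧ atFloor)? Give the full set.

States satisfying AX (moving ∧ atFloor): {Floor2}.
States satisfying AF AX (moving ∧ atFloor): {Floor2}.

{Floor2}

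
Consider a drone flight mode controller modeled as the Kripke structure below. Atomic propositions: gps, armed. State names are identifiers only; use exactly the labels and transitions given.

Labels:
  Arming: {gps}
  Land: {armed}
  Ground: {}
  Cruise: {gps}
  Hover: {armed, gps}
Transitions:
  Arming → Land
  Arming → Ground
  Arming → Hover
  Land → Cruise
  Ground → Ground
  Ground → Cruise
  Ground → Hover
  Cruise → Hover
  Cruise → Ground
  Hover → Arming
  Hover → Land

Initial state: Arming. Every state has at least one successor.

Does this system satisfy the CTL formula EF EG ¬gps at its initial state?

States satisfying EG ¬gps: {Ground}.
States satisfying EF EG ¬gps: {Arming, Land, Ground, Cruise, Hover}.
Some path from Arming reaches a state where EG ¬gps holds.
Arming ∈ Sat(EF EG ¬gps).

Satisfied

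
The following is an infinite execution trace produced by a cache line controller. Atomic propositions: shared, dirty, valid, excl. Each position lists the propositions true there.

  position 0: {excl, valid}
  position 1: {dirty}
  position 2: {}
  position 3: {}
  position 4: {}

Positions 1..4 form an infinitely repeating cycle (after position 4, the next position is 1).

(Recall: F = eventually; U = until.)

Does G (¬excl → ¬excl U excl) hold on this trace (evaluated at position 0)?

¬excl → ¬excl U excl must hold at every position from 0 onward. It fails at position 1, so G (¬excl → ¬excl U excl) is false.
Positions where ¬excl holds: 1, 2, 3, 4.
Check ¬excl U excl at each: 1→fails, 2→fails, 3→fails, 4→fails.

Does not hold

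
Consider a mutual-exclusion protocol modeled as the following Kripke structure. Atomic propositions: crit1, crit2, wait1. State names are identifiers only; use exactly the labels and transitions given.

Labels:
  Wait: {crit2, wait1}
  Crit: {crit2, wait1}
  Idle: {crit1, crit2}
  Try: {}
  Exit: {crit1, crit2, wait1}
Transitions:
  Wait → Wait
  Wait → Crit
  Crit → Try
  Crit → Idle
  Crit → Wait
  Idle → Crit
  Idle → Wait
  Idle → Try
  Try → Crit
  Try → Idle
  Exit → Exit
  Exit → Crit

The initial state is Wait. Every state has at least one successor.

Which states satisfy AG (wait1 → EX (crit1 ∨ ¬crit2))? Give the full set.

none

States satisfying wait1 → EX (crit1 ∨ ¬crit2): {Crit, Idle, Try, Exit}.
States satisfying AG (wait1 → EX (crit1 ∨ ¬crit2)): ∅.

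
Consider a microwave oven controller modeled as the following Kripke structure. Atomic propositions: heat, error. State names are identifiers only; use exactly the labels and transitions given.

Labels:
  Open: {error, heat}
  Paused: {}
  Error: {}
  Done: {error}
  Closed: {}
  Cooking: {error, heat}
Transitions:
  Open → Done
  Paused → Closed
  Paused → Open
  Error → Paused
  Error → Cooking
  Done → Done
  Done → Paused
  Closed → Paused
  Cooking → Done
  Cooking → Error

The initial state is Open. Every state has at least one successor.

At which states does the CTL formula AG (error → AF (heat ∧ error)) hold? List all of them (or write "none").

States satisfying error → AF (heat ∧ error): {Open, Paused, Error, Closed, Cooking}.
States satisfying AG (error → AF (heat ∧ error)): ∅.

none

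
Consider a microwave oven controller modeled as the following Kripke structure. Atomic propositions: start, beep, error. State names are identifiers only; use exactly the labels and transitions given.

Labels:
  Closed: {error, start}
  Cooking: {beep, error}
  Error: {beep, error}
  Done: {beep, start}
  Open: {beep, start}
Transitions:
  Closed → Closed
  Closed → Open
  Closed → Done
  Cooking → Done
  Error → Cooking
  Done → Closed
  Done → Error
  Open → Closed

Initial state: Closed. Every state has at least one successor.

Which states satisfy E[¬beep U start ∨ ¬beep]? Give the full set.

States satisfying ¬beep: {Closed}.
States satisfying start ∨ ¬beep: {Closed, Done, Open}.
States satisfying E[¬beep U start ∨ ¬beep]: {Closed, Done, Open}.

{Closed, Done, Open}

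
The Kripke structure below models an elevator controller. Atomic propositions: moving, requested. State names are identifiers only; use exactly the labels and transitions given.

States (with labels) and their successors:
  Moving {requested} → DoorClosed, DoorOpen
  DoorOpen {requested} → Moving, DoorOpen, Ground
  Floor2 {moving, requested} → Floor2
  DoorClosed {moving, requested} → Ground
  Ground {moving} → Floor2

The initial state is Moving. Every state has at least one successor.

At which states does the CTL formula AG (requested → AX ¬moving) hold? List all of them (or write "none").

States satisfying requested → AX ¬moving: {Ground}.
States satisfying AG (requested → AX ¬moving): ∅.

none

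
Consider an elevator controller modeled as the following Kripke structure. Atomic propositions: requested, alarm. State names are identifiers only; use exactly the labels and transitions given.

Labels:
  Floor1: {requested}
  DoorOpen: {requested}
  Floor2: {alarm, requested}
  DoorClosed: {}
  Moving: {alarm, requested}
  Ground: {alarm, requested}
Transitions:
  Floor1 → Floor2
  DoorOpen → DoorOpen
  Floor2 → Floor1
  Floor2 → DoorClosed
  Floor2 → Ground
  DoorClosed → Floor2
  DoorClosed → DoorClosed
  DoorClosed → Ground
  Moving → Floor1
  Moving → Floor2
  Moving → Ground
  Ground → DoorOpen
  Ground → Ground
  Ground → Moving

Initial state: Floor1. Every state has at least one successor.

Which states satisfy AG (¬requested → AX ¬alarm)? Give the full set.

{DoorOpen}

States satisfying ¬requested → AX ¬alarm: {Floor1, DoorOpen, Floor2, Moving, Ground}.
States satisfying AG (¬requested → AX ¬alarm): {DoorOpen}.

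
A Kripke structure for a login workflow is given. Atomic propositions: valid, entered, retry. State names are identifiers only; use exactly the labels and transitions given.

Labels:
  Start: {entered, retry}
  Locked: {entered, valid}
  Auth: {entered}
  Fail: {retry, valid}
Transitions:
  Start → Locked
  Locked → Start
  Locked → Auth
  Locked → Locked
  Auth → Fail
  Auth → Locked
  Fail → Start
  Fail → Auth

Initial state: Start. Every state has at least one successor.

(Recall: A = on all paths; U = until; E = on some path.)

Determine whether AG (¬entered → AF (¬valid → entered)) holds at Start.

Satisfied

States satisfying ¬entered → AF (¬valid → entered): {Start, Locked, Auth, Fail}.
States satisfying AG (¬entered → AF (¬valid → entered)): {Start, Locked, Auth, Fail}.
Every state reachable from Start satisfies ¬entered → AF (¬valid → entered).
Start ∈ Sat(AG (¬entered → AF (¬valid → entered))).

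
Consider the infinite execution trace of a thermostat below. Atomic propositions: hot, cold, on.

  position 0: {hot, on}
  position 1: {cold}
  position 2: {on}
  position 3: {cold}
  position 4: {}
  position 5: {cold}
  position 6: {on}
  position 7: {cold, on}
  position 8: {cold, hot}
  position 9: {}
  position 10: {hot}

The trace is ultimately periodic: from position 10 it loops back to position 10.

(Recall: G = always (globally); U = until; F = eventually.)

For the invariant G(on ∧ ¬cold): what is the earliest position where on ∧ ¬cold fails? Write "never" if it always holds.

1

Check on ∧ ¬cold at each position in order: 0 ✓.
At position 1 the labels are {cold}, so on ∧ ¬cold is false there. This is the first violation.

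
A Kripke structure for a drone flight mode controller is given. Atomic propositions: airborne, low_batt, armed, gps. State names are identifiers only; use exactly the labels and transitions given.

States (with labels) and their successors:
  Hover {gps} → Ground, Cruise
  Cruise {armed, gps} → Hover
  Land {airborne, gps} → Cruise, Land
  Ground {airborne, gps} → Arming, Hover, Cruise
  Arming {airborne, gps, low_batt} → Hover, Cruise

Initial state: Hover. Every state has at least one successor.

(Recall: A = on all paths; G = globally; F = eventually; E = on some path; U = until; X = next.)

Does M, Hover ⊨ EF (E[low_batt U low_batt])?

Satisfied

States satisfying E[low_batt U low_batt]: {Arming}.
States satisfying EF (E[low_batt U low_batt]): {Hover, Cruise, Land, Ground, Arming}.
Some path from Hover reaches a state where E[low_batt U low_batt] holds.
Hover ∈ Sat(EF (E[low_batt U low_batt])).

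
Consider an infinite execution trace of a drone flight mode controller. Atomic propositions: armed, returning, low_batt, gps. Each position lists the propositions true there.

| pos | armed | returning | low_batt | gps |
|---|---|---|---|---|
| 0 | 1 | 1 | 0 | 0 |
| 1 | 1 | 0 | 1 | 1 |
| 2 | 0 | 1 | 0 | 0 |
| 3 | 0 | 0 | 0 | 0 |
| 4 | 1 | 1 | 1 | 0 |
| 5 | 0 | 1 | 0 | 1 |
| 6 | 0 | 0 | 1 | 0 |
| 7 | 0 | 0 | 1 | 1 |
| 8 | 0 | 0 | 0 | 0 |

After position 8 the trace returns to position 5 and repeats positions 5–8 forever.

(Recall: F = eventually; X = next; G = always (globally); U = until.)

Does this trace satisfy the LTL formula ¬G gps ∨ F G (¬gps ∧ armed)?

G (¬gps ∧ armed) is false at every position 0..8, so it never becomes true and F G (¬gps ∧ armed) fails.
At position 0: ¬G gps is true; F G (¬gps ∧ armed) is false; so ¬G gps ∨ F G (¬gps ∧ armed) is true.

Satisfied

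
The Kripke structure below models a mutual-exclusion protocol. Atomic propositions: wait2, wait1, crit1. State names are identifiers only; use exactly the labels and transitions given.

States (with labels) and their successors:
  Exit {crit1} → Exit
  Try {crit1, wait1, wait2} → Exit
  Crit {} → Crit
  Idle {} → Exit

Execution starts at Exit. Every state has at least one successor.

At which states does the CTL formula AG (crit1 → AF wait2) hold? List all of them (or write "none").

States satisfying crit1 → AF wait2: {Try, Crit, Idle}.
States satisfying AG (crit1 → AF wait2): {Crit}.

{Crit}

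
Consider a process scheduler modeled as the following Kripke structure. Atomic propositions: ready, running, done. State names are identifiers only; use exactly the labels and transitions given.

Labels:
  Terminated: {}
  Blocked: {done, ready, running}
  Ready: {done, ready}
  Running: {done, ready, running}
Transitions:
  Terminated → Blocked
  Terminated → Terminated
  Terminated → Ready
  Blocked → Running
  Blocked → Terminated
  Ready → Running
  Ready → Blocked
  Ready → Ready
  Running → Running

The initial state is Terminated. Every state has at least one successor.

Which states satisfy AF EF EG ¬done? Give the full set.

States satisfying EF EG ¬done: {Terminated, Blocked, Ready}.
States satisfying AF EF EG ¬done: {Terminated, Blocked, Ready}.

{Terminated, Blocked, Ready}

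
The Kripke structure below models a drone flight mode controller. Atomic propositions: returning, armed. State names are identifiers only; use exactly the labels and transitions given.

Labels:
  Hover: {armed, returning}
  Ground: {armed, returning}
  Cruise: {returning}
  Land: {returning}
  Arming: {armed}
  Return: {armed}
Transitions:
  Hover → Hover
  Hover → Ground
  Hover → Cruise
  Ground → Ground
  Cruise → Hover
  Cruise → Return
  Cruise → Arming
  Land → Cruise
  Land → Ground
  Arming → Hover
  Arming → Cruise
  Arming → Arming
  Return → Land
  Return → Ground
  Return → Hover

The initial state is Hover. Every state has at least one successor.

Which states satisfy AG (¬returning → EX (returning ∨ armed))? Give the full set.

States satisfying ¬returning → EX (returning ∨ armed): {Hover, Ground, Cruise, Land, Arming, Return}.
States satisfying AG (¬returning → EX (returning ∨ armed)): {Hover, Ground, Cruise, Land, Arming, Return}.

{Hover, Ground, Cruise, Land, Arming, Return}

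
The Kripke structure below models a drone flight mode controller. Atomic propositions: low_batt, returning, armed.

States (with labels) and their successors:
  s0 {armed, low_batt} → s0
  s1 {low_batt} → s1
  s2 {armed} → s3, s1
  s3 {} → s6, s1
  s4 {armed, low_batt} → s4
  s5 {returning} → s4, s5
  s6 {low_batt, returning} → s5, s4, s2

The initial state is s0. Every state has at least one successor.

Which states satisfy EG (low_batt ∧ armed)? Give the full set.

{s0, s4}

States satisfying low_batt ∧ armed: {s0, s4}.
States satisfying EG (low_batt ∧ armed): {s0, s4}.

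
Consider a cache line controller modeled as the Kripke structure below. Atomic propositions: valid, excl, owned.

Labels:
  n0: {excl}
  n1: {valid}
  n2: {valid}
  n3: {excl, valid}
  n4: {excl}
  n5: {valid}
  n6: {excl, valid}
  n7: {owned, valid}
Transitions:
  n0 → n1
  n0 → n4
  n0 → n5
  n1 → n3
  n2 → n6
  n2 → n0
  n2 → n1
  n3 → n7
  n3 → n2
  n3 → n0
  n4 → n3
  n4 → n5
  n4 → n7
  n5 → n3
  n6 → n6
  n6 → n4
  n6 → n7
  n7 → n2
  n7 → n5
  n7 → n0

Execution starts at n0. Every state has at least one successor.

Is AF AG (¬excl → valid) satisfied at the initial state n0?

Yes

States satisfying AG (¬excl → valid): {n0, n1, n2, n3, n4, n5, n6, n7}.
States satisfying AF AG (¬excl → valid): {n0, n1, n2, n3, n4, n5, n6, n7}.
n0 ∈ Sat(AF AG (¬excl → valid)).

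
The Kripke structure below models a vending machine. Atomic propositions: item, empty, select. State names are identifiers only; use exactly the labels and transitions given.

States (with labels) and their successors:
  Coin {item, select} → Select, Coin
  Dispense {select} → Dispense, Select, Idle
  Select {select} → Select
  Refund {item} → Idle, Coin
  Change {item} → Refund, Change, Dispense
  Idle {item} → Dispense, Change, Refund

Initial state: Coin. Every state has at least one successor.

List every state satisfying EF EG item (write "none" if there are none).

{Coin, Dispense, Refund, Change, Idle}

States satisfying EG item: {Coin, Refund, Change, Idle}.
States satisfying EF EG item: {Coin, Dispense, Refund, Change, Idle}.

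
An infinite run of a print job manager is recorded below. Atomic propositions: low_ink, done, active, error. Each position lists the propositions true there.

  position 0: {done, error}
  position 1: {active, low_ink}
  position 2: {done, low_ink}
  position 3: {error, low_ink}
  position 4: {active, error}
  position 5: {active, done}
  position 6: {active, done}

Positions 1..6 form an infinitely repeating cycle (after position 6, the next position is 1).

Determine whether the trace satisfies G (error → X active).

error → X active holds at every position 0..6, and those are all positions ever visited, so G (error → X active) holds.
Positions where error holds: 0, 3, 4.
Check X active at each: 0→ok, 3→ok, 4→ok.

Holds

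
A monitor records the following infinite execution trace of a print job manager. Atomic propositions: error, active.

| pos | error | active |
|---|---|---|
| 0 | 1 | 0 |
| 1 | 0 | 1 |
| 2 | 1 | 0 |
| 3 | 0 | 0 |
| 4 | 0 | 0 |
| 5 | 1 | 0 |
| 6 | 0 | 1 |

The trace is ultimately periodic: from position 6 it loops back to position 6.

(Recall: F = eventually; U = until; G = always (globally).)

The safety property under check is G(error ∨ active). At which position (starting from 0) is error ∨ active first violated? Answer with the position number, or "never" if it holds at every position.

3

Check error ∨ active at each position in order: 0 ✓, 1 ✓, 2 ✓.
At position 3 the labels are {}, so error ∨ active is false there. This is the first violation.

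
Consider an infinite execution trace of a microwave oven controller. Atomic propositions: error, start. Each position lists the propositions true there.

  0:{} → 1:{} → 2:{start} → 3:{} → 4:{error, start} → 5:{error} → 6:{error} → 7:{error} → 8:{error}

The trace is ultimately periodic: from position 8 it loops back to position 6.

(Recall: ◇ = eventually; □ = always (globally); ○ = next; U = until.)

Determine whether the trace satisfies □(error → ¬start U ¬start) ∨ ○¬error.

Yes

error → ¬start U ¬start must hold at every position from 0 onward. It fails at position 4, so □(error → ¬start U ¬start) is false.
Positions where error holds: 4, 5, 6, 7, 8.
Check ¬start U ¬start at each: 4→fails, 5→ok, 6→ok, 7→ok, 8→ok.
The position after 0 is 1; ¬error is true there.
At position 0: □(error → ¬start U ¬start) is false; ○¬error is true; so □(error → ¬start U ¬start) ∨ ○¬error is true.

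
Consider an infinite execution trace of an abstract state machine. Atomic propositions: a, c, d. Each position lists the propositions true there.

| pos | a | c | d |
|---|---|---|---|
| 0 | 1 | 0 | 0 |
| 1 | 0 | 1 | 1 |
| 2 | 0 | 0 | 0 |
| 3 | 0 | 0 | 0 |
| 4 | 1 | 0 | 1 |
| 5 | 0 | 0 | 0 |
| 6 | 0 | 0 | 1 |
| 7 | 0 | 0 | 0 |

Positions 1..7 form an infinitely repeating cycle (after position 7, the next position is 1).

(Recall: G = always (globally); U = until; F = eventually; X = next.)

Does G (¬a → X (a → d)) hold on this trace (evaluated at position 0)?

¬a → X (a → d) holds at every position 0..7, and those are all positions ever visited, so G (¬a → X (a → d)) holds.
Positions where ¬a holds: 1, 2, 3, 5, 6, 7.
Check X (a → d) at each: 1→ok, 2→ok, 3→ok, 5→ok, 6→ok, 7→ok.

Holds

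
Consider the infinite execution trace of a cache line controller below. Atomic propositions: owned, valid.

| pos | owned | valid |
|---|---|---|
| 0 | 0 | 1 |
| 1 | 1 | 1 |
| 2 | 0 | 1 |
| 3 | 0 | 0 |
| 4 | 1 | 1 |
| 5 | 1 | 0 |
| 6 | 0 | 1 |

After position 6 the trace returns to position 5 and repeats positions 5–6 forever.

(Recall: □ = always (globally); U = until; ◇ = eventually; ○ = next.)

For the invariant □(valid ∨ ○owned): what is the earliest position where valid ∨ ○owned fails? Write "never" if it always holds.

5

Check valid ∨ ○owned at each position in order: 0 ✓, 1 ✓, 2 ✓, 3 ✓, 4 ✓.
At position 5 the labels are {owned} and the next position 6 has {valid}, so valid ∨ ○owned is false there. This is the first violation.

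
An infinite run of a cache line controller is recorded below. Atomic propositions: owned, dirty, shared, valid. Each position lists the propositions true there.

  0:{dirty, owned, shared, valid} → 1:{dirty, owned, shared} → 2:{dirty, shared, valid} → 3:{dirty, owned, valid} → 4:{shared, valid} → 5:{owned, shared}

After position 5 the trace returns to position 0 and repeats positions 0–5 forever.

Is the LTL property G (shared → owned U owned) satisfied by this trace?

shared → owned U owned must hold at every position from 0 onward. It fails at position 2, so G (shared → owned U owned) is false.
Positions where shared holds: 0, 1, 2, 4, 5.
Check owned U owned at each: 0→ok, 1→ok, 2→fails, 4→fails, 5→ok.

Violated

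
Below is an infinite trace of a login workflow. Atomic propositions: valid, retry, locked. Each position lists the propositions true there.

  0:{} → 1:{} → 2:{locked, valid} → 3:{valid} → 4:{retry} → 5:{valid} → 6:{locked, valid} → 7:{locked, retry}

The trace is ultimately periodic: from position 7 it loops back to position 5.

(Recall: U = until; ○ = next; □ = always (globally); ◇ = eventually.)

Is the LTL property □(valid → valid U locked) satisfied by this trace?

valid → valid U locked must hold at every position from 0 onward. It fails at position 3, so □(valid → valid U locked) is false.
Positions where valid holds: 2, 3, 5, 6.
Check valid U locked at each: 2→ok, 3→fails, 5→ok, 6→ok.

Does not hold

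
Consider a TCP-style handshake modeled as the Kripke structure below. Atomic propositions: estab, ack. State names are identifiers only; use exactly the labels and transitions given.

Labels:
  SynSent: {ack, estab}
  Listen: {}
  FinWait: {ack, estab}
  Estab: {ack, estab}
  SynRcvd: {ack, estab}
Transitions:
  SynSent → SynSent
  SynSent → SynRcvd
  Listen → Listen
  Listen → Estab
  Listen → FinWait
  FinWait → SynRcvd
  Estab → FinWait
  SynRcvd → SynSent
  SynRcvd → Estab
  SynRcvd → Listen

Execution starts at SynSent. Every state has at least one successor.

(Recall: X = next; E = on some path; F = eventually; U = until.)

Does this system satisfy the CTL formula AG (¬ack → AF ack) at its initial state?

Violated

States satisfying ¬ack → AF ack: {SynSent, FinWait, Estab, SynRcvd}.
States satisfying AG (¬ack → AF ack): ∅.
Listen is reachable from SynSent and violates ¬ack → AF ack, so AG fails at SynSent.
SynSent ∉ Sat(AG (¬ack → AF ack)).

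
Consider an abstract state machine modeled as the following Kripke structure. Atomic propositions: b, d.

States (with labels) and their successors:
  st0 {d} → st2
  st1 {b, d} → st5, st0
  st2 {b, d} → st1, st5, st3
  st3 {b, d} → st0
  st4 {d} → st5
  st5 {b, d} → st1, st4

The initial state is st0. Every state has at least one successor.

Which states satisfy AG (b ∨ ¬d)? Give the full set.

none

States satisfying b ∨ ¬d: {st1, st2, st3, st5}.
States satisfying AG (b ∨ ¬d): ∅.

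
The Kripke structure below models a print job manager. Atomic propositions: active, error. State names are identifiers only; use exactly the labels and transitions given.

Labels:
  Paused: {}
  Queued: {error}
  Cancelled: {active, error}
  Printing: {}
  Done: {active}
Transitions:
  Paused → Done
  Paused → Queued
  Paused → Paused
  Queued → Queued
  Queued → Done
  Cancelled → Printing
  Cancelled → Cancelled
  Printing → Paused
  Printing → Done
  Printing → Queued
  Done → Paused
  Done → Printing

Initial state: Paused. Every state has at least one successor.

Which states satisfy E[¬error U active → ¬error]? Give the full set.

States satisfying ¬error: {Paused, Printing, Done}.
States satisfying active → ¬error: {Paused, Queued, Printing, Done}.
States satisfying E[¬error U active → ¬error]: {Paused, Queued, Printing, Done}.

{Paused, Queued, Printing, Done}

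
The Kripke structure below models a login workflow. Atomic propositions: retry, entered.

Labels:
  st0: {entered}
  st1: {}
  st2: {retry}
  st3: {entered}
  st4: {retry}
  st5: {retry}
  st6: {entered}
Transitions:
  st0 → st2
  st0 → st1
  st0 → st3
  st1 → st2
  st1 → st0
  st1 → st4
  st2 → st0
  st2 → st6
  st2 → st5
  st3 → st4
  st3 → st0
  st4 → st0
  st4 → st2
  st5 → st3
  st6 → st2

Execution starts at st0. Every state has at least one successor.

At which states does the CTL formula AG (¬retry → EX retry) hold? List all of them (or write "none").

States satisfying ¬retry → EX retry: {st0, st1, st2, st3, st4, st5, st6}.
States satisfying AG (¬retry → EX retry): {st0, st1, st2, st3, st4, st5, st6}.

{st0, st1, st2, st3, st4, st5, st6}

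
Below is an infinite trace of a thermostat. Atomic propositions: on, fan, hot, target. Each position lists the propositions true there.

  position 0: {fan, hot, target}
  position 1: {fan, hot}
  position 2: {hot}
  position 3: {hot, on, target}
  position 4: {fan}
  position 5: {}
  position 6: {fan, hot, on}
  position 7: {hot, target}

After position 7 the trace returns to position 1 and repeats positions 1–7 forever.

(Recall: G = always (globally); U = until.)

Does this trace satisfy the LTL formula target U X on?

Walking from position 0: at position 1, X on has not yet held and target fails, so target U X on is false.

No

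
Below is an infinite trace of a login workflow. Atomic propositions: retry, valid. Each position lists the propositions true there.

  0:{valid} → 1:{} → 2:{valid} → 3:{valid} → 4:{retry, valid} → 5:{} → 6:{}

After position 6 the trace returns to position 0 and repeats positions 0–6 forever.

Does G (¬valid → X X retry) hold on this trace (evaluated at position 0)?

¬valid → X X retry must hold at every position from 0 onward. It fails at position 1, so G (¬valid → X X retry) is false.
Positions where ¬valid holds: 1, 5, 6.
Check X X retry at each: 1→fails, 5→fails, 6→fails.

Does not hold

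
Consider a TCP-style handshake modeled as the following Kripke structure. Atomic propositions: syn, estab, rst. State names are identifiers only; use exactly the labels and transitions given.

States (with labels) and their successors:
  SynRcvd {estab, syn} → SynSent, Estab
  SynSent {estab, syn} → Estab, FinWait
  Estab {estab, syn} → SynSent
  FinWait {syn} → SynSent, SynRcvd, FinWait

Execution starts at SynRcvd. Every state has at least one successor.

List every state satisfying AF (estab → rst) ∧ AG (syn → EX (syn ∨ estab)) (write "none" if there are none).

States satisfying estab → rst: {FinWait}.
States satisfying AF (estab → rst): {FinWait}.
States satisfying syn → EX (syn ∨ estab): {SynRcvd, SynSent, Estab, FinWait}.
States satisfying AG (syn → EX (syn ∨ estab)): {SynRcvd, SynSent, Estab, FinWait}.
States satisfying AF (estab → rst) ∧ AG (syn → EX (syn ∨ estab)): {FinWait}.

{FinWait}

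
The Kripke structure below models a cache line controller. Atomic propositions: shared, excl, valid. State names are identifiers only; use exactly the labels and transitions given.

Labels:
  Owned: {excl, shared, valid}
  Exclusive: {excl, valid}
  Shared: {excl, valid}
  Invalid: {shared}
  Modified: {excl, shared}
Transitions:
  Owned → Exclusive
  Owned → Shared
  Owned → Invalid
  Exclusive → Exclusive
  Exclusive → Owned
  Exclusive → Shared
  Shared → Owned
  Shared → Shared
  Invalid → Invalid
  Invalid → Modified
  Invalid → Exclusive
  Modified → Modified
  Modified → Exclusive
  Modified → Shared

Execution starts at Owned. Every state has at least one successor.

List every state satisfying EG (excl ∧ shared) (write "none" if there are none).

{Modified}

States satisfying excl ∧ shared: {Owned, Modified}.
States satisfying EG (excl ∧ shared): {Modified}.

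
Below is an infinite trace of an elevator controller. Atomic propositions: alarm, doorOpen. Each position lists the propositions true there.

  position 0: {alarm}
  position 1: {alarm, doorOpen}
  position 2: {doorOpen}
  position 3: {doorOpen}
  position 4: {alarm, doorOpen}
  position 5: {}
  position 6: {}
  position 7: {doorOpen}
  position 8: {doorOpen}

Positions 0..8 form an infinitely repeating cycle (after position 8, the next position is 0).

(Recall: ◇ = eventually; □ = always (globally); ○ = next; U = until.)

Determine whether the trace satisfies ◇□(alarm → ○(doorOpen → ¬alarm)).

No

□(alarm → ○(doorOpen → ¬alarm)) is false at every position 0..8, so it never becomes true and ◇□(alarm → ○(doorOpen → ¬alarm)) fails.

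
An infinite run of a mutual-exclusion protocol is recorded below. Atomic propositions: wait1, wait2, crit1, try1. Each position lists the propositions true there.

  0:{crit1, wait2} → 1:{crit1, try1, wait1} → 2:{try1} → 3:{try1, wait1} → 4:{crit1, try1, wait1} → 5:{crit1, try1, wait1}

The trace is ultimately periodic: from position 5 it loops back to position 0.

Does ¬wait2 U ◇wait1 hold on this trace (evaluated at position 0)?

Yes

Walking from position 0: ◇wait1 first holds at position 0, and ¬wait2 holds at every earlier position along the way, so ¬wait2 U ◇wait1 holds.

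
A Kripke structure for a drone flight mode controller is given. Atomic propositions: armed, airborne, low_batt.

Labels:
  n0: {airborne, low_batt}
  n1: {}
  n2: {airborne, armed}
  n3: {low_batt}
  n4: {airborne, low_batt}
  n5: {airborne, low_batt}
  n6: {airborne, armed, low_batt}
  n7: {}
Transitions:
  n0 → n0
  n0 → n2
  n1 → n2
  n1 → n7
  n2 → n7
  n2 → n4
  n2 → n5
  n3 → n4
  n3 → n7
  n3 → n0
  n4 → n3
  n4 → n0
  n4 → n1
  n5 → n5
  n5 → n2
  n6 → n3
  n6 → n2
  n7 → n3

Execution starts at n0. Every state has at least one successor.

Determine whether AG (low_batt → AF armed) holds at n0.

Violated

States satisfying low_batt → AF armed: {n1, n2, n6, n7}.
States satisfying AG (low_batt → AF armed): ∅.
n0 is reachable from n0 and violates low_batt → AF armed, so AG fails at n0.
n0 ∉ Sat(AG (low_batt → AF armed)).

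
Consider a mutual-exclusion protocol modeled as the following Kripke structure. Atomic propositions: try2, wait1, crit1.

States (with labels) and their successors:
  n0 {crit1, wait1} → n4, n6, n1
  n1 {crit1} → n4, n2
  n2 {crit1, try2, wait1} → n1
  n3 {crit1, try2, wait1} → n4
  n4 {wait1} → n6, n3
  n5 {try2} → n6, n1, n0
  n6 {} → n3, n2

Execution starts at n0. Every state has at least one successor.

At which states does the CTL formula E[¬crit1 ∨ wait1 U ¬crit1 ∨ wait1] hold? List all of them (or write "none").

{n0, n2, n3, n4, n5, n6}

States satisfying ¬crit1 ∨ wait1: {n0, n2, n3, n4, n5, n6}.
States satisfying E[¬crit1 ∨ wait1 U ¬crit1 ∨ wait1]: {n0, n2, n3, n4, n5, n6}.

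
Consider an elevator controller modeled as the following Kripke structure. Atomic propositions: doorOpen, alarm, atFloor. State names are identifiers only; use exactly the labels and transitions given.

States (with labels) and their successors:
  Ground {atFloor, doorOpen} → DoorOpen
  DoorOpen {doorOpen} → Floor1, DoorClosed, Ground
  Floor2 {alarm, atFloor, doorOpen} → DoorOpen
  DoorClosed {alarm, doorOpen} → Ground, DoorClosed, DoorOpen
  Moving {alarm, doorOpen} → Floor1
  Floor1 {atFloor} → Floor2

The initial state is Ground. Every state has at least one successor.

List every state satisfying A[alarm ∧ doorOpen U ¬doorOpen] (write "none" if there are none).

{Moving, Floor1}

States satisfying alarm ∧ doorOpen: {Floor2, DoorClosed, Moving}.
States satisfying ¬doorOpen: {Floor1}.
States satisfying A[alarm ∧ doorOpen U ¬doorOpen]: {Moving, Floor1}.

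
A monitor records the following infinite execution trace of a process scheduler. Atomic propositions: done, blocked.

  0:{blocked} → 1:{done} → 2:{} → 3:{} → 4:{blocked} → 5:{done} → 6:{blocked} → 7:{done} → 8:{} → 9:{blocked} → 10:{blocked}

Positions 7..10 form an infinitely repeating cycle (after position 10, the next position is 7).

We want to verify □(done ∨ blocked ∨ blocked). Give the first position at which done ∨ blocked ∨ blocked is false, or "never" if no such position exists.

2

Check done ∨ blocked ∨ blocked at each position in order: 0 ✓, 1 ✓.
At position 2 the labels are {}, so done ∨ blocked ∨ blocked is false there. This is the first violation.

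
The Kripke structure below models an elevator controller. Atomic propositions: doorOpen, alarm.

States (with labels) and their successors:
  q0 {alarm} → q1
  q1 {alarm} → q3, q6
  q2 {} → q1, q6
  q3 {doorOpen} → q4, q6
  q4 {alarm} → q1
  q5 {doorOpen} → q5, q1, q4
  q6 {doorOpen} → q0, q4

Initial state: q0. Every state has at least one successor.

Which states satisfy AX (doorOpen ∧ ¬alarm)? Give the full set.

States satisfying doorOpen ∧ ¬alarm: {q3, q5, q6}.
States satisfying AX (doorOpen ∧ ¬alarm): {q1}.

{q1}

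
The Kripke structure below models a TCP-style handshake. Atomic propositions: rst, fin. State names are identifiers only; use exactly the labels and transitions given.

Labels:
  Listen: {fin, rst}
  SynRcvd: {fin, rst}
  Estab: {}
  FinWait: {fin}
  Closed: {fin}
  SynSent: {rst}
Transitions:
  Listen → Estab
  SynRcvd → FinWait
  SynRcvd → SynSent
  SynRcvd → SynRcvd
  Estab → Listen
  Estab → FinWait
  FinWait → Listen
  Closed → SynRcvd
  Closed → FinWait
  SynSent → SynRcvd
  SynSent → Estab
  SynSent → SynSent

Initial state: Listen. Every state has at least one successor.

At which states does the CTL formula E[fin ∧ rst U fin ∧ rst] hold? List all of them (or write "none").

States satisfying fin ∧ rst: {Listen, SynRcvd}.
States satisfying E[fin ∧ rst U fin ∧ rst]: {Listen, SynRcvd}.

{Listen, SynRcvd}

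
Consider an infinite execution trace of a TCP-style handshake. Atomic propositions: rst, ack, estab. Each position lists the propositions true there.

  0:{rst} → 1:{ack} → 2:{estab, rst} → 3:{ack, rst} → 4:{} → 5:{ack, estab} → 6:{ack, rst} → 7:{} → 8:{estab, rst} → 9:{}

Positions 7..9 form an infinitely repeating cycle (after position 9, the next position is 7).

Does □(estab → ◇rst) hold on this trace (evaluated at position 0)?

Satisfied

estab → ◇rst holds at every position 0..9, and those are all positions ever visited, so □(estab → ◇rst) holds.
Positions where estab holds: 2, 5, 8.
Check ◇rst at each: 2→ok, 5→ok, 8→ok.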